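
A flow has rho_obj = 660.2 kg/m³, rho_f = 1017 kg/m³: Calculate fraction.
Formula: f_{sub} = \frac{\rho_{obj}}{\rho_f}
fraction = 660.2/1017 = 0.6492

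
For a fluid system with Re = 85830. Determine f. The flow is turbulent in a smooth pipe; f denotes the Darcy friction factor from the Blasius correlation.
Formula: f = \frac{0.316}{Re^{0.25}}
f = 0.316/85830^0.25 = 0.01846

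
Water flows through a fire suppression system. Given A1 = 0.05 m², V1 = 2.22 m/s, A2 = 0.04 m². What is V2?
Formula: V_2 = \frac{A_1 V_1}{A_2}
V2 = 0.05·2.22/0.04 = 2.775 m/s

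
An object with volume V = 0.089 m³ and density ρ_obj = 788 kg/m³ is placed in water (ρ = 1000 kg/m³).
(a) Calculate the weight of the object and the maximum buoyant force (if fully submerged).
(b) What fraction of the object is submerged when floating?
(a) W=rho_obj*g*V=788*9.81*0.089=688.0 N; F_B(max)=rho*g*V=1000*9.81*0.089=873.1 N
(b) Floating fraction=rho_obj/rho=788/1000=0.788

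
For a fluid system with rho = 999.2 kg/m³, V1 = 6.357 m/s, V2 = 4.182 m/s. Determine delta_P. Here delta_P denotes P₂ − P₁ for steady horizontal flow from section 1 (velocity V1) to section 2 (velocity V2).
Formula: \Delta P = \frac{1}{2} \rho (V_1^2 - V_2^2)
delta_P = 0.5·999.2·(6.357² − 4.182²)/1000 = 11.45 kPa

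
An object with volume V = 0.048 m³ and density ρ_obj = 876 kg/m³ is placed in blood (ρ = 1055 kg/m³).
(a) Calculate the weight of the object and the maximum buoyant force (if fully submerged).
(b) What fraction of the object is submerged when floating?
(a) W=rho_obj*g*V=876*9.81*0.048=412.5 N; F_B(max)=rho*g*V=1055*9.81*0.048=496.8 N
(b) Floating fraction=rho_obj/rho=876/1055=0.830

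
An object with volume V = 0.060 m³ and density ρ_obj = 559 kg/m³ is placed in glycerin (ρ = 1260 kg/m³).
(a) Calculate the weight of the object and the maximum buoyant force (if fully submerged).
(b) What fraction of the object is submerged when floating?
(a) W=rho_obj*g*V=559*9.81*0.060=329.0 N; F_B(max)=rho*g*V=1260*9.81*0.060=741.6 N
(b) Floating fraction=rho_obj/rho=559/1260=0.444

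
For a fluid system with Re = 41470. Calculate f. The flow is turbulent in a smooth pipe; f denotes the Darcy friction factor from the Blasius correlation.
Formula: f = \frac{0.316}{Re^{0.25}}
f = 0.316/41470^0.25 = 0.02214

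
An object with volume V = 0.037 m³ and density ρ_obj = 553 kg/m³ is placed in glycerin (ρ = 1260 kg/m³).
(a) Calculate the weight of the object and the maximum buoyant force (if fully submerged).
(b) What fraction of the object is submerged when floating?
(a) W=rho_obj*g*V=553*9.81*0.037=200.7 N; F_B(max)=rho*g*V=1260*9.81*0.037=457.3 N
(b) Floating fraction=rho_obj/rho=553/1260=0.439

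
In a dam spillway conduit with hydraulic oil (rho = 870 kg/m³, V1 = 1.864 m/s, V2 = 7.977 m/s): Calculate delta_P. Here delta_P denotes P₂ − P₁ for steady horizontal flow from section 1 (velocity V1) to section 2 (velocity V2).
Formula: \Delta P = \frac{1}{2} \rho (V_1^2 - V_2^2)
delta_P = 0.5·870·(1.864² − 7.977²)/1000 = -26.17 kPa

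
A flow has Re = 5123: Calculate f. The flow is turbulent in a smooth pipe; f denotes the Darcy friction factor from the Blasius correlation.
Formula: f = \frac{0.316}{Re^{0.25}}
f = 0.316/5123^0.25 = 0.03735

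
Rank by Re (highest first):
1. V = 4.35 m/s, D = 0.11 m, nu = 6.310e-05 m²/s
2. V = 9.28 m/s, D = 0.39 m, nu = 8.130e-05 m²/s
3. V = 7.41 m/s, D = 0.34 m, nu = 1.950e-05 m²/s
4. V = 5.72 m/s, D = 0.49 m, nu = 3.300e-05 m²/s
Case 1: Re = 7583
Case 2: Re = 44517
Case 3: Re = 129200
Case 4: Re = 84933
Ranking (highest first): 3, 4, 2, 1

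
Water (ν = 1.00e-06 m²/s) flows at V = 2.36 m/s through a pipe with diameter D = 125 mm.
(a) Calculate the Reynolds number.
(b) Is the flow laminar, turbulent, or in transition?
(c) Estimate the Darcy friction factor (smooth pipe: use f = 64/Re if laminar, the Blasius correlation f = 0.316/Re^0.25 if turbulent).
(a) Re = V·D/ν = 2.36·0.125/1.00e-06 = 295000
(b) Flow regime: turbulent (Re > 4000)
(c) Friction factor: f = 0.316/Re^0.25 = 0.316/295000^0.25 = 0.01356 (Blasius is strictly valid for Re ≲ 1e5; used here as the smooth-pipe estimate the problem specifies)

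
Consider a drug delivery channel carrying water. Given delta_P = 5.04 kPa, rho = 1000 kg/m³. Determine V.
Formula: V = \sqrt{\frac{2 \Delta P}{\rho}}
V = √(2·(5.04·1000)/1000) = 3.175 m/s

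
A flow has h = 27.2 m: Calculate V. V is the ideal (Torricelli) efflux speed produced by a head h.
Formula: V = \sqrt{2 g h}
V = √(2·9.81·27.2) = 23.1 m/s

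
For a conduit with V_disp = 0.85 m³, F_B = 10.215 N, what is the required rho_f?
Formula: F_B = \rho_f g V_{disp}
Substituting knowns: 10.215 = rho_f·9.81·0.85
Solving for rho_f: rho_f = 10.215/(9.81·0.85) = 1.225 kg/m³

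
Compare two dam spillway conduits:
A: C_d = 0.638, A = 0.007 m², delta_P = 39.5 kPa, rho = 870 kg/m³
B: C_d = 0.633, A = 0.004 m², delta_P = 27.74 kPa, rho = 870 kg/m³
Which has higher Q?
Q(A) = 42.56 L/s, Q(B) = 20.22 L/s. Answer: A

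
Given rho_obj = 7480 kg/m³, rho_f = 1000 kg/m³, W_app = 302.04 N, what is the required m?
Formula: W_{app} = mg\left(1 - \frac{\rho_f}{\rho_{obj}}\right)
Substituting knowns: 302.04 = m·9.81·(1 − 1000/7480)
Solving for m: m = 302.04/(9.81·(1 − 1000/7480)) = 35.54 kg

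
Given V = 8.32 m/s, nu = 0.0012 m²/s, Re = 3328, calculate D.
Formula: Re = \frac{V D}{\nu}
Substituting knowns: 3328 = 8.32·D/0.0012
Solving for D: D = 3328·0.0012/8.32 = 0.48 m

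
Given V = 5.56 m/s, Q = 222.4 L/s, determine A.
Formula: Q = A V
Substituting knowns: 222.4 = A·5.56·1000
Solving for A: A = (222.4/1000)/5.56 = 0.04 m²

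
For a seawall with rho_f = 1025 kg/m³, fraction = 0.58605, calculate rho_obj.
Formula: f_{sub} = \frac{\rho_{obj}}{\rho_f}
Substituting knowns: 0.58605 = rho_obj/1025
Solving for rho_obj: rho_obj = 0.58605·1025 = 600.7 kg/m³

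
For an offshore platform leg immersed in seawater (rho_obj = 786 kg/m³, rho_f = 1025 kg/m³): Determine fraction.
Formula: f_{sub} = \frac{\rho_{obj}}{\rho_f}
fraction = 786/1025 = 0.7668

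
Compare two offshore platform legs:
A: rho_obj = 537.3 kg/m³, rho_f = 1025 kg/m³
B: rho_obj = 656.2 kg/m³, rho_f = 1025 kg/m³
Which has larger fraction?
fraction(A) = 0.5242, fraction(B) = 0.6402. Answer: B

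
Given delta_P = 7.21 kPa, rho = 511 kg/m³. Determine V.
Formula: V = \sqrt{\frac{2 \Delta P}{\rho}}
V = √(2·(7.21·1000)/511) = 5.312 m/s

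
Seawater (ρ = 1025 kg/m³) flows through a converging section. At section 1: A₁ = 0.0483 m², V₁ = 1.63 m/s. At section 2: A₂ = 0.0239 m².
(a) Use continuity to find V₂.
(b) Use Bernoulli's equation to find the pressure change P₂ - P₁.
(a) Continuity: A₁V₁=A₂V₂ -> V₂=A₁V₁/A₂=0.0483*1.63/0.0239=3.29 m/s
(b) Bernoulli: P₂-P₁=0.5*rho*(V₁^2-V₂^2)/1000=0.5*1025*(1.63^2-3.29^2)/1000=-4.186 kPa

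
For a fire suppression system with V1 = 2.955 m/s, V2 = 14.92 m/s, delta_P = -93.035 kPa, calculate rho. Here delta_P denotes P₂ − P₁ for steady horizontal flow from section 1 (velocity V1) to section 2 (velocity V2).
Formula: \Delta P = \frac{1}{2} \rho (V_1^2 - V_2^2)
Substituting knowns: -93.035 = 0.5·rho·(2.955² − 14.92²)/1000
Solving for rho: rho = 2·(-93.035·1000)/(2.955² − 14.92²) = 870 kg/m³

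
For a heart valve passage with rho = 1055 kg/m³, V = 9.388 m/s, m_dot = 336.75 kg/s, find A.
Formula: \dot{m} = \rho A V
Substituting knowns: 336.75 = 1055·A·9.388
Solving for A: A = 336.75/(1055·9.388) = 0.034 m²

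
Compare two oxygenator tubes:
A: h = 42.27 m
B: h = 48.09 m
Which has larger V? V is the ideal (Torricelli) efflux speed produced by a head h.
V(A) = 28.8 m/s, V(B) = 30.72 m/s. Answer: B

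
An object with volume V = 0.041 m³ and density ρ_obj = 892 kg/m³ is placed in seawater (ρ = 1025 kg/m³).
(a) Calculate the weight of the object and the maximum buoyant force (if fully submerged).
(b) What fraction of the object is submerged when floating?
(a) W=rho_obj*g*V=892*9.81*0.041=358.8 N; F_B(max)=rho*g*V=1025*9.81*0.041=412.3 N
(b) Floating fraction=rho_obj/rho=892/1025=0.870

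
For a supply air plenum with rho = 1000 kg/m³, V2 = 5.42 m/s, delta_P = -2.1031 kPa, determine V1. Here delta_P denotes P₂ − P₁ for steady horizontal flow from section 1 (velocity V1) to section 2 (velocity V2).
Formula: \Delta P = \frac{1}{2} \rho (V_1^2 - V_2^2)
Substituting knowns: -2.1031 = 0.5·1000·(V1² − 5.42²)/1000
Solving for V1: V1 = √(5.42² + 2·(-2.1031·1000)/1000) = 5.017 m/s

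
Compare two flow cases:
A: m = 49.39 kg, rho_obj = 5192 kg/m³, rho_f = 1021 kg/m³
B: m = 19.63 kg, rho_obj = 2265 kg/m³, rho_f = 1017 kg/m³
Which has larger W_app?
W_app(A) = 389.2 N, W_app(B) = 106.1 N. Answer: A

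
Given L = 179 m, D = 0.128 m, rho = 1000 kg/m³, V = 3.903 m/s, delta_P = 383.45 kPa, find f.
Formula: \Delta P = f \frac{L}{D} \frac{\rho V^2}{2}
Substituting knowns: 383.45 = f·(179/0.128)·0.5·1000·3.903²/1000
Solving for f: f = (383.45·1000)/((179/0.128)·0.5·1000·3.903²) = 0.036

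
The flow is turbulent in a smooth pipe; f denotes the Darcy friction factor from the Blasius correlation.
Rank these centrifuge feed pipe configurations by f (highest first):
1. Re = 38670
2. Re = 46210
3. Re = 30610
Case 1: f = 0.02253
Case 2: f = 0.02155
Case 3: f = 0.02389
Ranking (highest first): 3, 1, 2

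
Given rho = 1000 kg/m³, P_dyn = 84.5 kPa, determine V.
Formula: P_{dyn} = \frac{1}{2} \rho V^2
Substituting knowns: 84.5 = 0.5·1000·V²/1000
Solving for V: V = √(2·(84.5·1000)/1000) = 13 m/s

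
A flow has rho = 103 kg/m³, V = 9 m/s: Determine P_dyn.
Formula: P_{dyn} = \frac{1}{2} \rho V^2
P_dyn = 0.5·103·9²/1000 = 4.171 kPa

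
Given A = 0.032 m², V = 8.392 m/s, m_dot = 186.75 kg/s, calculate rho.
Formula: \dot{m} = \rho A V
Substituting knowns: 186.75 = rho·0.032·8.392
Solving for rho: rho = 186.75/(0.032·8.392) = 695.4 kg/m³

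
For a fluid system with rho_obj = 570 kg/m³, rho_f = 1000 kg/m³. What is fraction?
Formula: f_{sub} = \frac{\rho_{obj}}{\rho_f}
fraction = 570/1000 = 0.57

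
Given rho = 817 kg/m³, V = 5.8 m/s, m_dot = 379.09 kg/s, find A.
Formula: \dot{m} = \rho A V
Substituting knowns: 379.09 = 817·A·5.8
Solving for A: A = 379.09/(817·5.8) = 0.08 m²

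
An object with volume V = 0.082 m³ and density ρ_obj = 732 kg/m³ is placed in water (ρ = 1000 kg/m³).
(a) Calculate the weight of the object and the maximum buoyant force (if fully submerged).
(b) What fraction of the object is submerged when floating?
(a) W=rho_obj*g*V=732*9.81*0.082=588.8 N; F_B(max)=rho*g*V=1000*9.81*0.082=804.4 N
(b) Floating fraction=rho_obj/rho=732/1000=0.732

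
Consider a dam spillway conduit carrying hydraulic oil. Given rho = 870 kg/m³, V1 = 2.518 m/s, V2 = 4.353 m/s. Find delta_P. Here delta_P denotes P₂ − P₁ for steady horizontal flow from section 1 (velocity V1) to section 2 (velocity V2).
Formula: \Delta P = \frac{1}{2} \rho (V_1^2 - V_2^2)
delta_P = 0.5·870·(2.518² − 4.353²)/1000 = -5.485 kPa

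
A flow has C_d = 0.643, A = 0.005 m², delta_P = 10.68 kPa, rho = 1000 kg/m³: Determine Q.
Formula: Q = C_d A \sqrt{\frac{2 \Delta P}{\rho}}
Q = 0.643·0.005·√(2·(10.68·1000)/1000)·1000 = 14.86 L/s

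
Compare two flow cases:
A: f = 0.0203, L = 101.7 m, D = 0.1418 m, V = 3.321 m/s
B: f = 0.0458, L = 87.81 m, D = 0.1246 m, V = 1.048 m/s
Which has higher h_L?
h_L(A) = 8.184 m, h_L(B) = 1.807 m. Answer: A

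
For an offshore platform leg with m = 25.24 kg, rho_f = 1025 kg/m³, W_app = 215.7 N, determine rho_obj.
Formula: W_{app} = mg\left(1 - \frac{\rho_f}{\rho_{obj}}\right)
Substituting knowns: 215.7 = 25.24·9.81·(1 − 1025/rho_obj)
Solving for rho_obj: rho_obj = 1025/(1 − 215.7/(25.24·9.81)) = 7955 kg/m³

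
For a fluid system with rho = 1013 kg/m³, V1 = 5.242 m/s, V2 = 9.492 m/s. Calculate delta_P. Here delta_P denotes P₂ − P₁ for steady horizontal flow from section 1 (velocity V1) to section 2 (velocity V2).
Formula: \Delta P = \frac{1}{2} \rho (V_1^2 - V_2^2)
delta_P = 0.5·1013·(5.242² − 9.492²)/1000 = -31.72 kPa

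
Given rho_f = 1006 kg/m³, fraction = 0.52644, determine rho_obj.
Formula: f_{sub} = \frac{\rho_{obj}}{\rho_f}
Substituting knowns: 0.52644 = rho_obj/1006
Solving for rho_obj: rho_obj = 0.52644·1006 = 529.6 kg/m³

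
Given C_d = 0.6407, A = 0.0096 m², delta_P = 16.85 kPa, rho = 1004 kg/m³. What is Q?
Formula: Q = C_d A \sqrt{\frac{2 \Delta P}{\rho}}
Q = 0.6407·0.0096·√(2·(16.85·1000)/1004)·1000 = 35.63 L/s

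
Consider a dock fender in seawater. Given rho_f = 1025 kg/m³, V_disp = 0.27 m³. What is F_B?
Formula: F_B = \rho_f g V_{disp}
F_B = 1025·9.81·0.27 = 2715 N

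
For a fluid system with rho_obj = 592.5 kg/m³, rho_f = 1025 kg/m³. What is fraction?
Formula: f_{sub} = \frac{\rho_{obj}}{\rho_f}
fraction = 592.5/1025 = 0.578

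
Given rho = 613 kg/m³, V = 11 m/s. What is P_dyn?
Formula: P_{dyn} = \frac{1}{2} \rho V^2
P_dyn = 0.5·613·11²/1000 = 37.09 kPa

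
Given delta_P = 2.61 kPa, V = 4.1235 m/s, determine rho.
Formula: V = \sqrt{\frac{2 \Delta P}{\rho}}
Substituting knowns: 4.1235 = √(2·(2.61·1000)/rho)
Solving for rho: rho = 2·(2.61·1000)/4.1235² = 307 kg/m³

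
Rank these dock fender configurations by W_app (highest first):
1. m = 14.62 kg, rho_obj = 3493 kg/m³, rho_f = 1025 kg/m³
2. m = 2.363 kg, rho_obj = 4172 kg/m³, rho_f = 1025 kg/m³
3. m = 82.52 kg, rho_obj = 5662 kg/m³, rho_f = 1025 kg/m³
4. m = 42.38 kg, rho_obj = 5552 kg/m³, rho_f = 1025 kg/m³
Case 1: W_app = 101.3 N
Case 2: W_app = 17.49 N
Case 3: W_app = 663 N
Case 4: W_app = 339 N
Ranking (highest first): 3, 4, 1, 2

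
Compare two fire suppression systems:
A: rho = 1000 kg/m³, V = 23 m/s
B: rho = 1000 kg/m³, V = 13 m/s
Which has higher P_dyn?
P_dyn(A) = 264.5 kPa, P_dyn(B) = 84.5 kPa. Answer: A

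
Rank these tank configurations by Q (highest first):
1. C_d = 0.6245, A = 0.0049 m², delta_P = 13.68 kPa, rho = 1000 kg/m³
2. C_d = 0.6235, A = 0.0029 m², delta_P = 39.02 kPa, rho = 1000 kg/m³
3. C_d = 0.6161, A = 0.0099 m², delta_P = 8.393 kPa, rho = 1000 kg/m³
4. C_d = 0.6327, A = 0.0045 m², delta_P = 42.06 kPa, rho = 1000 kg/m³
Case 1: Q = 16.01 L/s
Case 2: Q = 15.97 L/s
Case 3: Q = 24.99 L/s
Case 4: Q = 26.11 L/s
Ranking (highest first): 4, 3, 1, 2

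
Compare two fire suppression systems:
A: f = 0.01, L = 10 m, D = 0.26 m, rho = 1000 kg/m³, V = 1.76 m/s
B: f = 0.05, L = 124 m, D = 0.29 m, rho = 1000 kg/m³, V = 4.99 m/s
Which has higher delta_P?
delta_P(A) = 0.5957 kPa, delta_P(B) = 266.2 kPa. Answer: B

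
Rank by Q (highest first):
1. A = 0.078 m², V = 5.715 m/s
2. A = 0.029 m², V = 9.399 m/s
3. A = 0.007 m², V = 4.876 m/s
Case 1: Q = 445.8 L/s
Case 2: Q = 272.6 L/s
Case 3: Q = 34.13 L/s
Ranking (highest first): 1, 2, 3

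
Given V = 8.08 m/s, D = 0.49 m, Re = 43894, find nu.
Formula: Re = \frac{V D}{\nu}
Substituting knowns: 43894 = 8.08·0.49/nu
Solving for nu: nu = 8.08·0.49/43894 = 9.020e-05 m²/s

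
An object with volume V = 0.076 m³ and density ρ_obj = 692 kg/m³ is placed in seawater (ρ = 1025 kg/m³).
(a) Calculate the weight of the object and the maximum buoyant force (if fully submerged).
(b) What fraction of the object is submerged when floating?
(a) W=rho_obj*g*V=692*9.81*0.076=515.9 N; F_B(max)=rho*g*V=1025*9.81*0.076=764.2 N
(b) Floating fraction=rho_obj/rho=692/1025=0.675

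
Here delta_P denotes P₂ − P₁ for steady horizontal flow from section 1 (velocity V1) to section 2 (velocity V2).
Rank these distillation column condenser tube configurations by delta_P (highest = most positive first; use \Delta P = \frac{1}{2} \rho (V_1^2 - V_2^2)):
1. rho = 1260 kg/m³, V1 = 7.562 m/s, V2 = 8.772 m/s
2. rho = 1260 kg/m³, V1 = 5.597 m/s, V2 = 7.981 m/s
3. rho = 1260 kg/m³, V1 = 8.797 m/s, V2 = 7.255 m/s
Case 1: delta_P = -12.45 kPa
Case 2: delta_P = -20.39 kPa
Case 3: delta_P = 15.59 kPa
Ranking (highest first): 3, 1, 2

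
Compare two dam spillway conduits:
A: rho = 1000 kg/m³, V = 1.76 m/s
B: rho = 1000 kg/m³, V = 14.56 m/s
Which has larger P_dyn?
P_dyn(A) = 1.549 kPa, P_dyn(B) = 106 kPa. Answer: B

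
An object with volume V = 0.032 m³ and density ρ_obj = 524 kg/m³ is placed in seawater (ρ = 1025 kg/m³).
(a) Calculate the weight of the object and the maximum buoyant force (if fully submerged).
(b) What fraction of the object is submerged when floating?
(a) W=rho_obj*g*V=524*9.81*0.032=164.5 N; F_B(max)=rho*g*V=1025*9.81*0.032=321.8 N
(b) Floating fraction=rho_obj/rho=524/1025=0.511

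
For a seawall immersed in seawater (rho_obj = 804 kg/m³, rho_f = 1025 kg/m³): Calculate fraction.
Formula: f_{sub} = \frac{\rho_{obj}}{\rho_f}
fraction = 804/1025 = 0.7844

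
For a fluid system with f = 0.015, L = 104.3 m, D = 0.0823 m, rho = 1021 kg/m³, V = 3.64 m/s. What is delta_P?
Formula: \Delta P = f \frac{L}{D} \frac{\rho V^2}{2}
delta_P = 0.015·(104.3/0.0823)·0.5·1021·3.64²/1000 = 128.6 kPa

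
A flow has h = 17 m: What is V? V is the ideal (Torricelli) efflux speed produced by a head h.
Formula: V = \sqrt{2 g h}
V = √(2·9.81·17) = 18.26 m/s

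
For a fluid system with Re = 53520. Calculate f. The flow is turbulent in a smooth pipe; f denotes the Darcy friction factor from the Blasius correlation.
Formula: f = \frac{0.316}{Re^{0.25}}
f = 0.316/53520^0.25 = 0.02078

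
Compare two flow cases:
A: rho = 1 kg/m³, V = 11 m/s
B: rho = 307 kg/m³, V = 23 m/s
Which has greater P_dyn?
P_dyn(A) = 0.0605 kPa, P_dyn(B) = 81.2 kPa. Answer: B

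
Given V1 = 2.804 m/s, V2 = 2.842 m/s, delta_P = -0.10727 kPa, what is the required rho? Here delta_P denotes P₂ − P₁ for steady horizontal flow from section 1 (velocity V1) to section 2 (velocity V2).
Formula: \Delta P = \frac{1}{2} \rho (V_1^2 - V_2^2)
Substituting knowns: -0.10727 = 0.5·rho·(2.804² − 2.842²)/1000
Solving for rho: rho = 2·(-0.10727·1000)/(2.804² − 2.842²) = 1000 kg/m³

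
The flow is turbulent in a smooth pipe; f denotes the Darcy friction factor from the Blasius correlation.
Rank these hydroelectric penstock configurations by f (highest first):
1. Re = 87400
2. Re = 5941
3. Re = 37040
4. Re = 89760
Case 1: f = 0.01838
Case 2: f = 0.03599
Case 3: f = 0.02278
Case 4: f = 0.01826
Ranking (highest first): 2, 3, 1, 4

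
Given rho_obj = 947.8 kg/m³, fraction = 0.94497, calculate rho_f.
Formula: f_{sub} = \frac{\rho_{obj}}{\rho_f}
Substituting knowns: 0.94497 = 947.8/rho_f
Solving for rho_f: rho_f = 947.8/0.94497 = 1003 kg/m³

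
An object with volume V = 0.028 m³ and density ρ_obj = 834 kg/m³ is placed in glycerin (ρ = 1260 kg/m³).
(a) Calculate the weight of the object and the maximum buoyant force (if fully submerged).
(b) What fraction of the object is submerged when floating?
(a) W=rho_obj*g*V=834*9.81*0.028=229.1 N; F_B(max)=rho*g*V=1260*9.81*0.028=346.1 N
(b) Floating fraction=rho_obj/rho=834/1260=0.662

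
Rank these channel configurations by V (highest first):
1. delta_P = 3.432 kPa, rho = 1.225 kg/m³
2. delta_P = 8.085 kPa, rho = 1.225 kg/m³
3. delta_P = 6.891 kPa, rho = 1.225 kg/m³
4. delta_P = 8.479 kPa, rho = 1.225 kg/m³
Case 1: V = 74.85 m/s
Case 2: V = 114.9 m/s
Case 3: V = 106.1 m/s
Case 4: V = 117.7 m/s
Ranking (highest first): 4, 2, 3, 1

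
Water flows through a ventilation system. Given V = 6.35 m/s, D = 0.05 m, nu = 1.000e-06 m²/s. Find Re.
Formula: Re = \frac{V D}{\nu}
Re = 6.35·0.05/1.000e-06 = 317500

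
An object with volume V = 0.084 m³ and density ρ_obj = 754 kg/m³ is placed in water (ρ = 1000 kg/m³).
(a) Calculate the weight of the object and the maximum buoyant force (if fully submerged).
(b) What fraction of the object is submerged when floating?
(a) W=rho_obj*g*V=754*9.81*0.084=621.3 N; F_B(max)=rho*g*V=1000*9.81*0.084=824.0 N
(b) Floating fraction=rho_obj/rho=754/1000=0.754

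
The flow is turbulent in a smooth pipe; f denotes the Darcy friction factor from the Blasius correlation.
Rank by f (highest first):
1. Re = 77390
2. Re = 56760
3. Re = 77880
Case 1: f = 0.01895
Case 2: f = 0.02047
Case 3: f = 0.01892
Ranking (highest first): 2, 1, 3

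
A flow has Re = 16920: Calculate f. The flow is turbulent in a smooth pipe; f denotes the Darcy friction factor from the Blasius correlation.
Formula: f = \frac{0.316}{Re^{0.25}}
f = 0.316/16920^0.25 = 0.02771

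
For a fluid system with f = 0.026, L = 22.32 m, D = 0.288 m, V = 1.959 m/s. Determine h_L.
Formula: h_L = f \frac{L}{D} \frac{V^2}{2g}
h_L = 0.026·(22.32/0.288)·1.959²/(2·9.81) = 0.3941 m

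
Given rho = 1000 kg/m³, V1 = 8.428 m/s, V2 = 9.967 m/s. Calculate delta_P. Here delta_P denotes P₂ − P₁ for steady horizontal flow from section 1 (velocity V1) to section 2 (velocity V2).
Formula: \Delta P = \frac{1}{2} \rho (V_1^2 - V_2^2)
delta_P = 0.5·1000·(8.428² − 9.967²)/1000 = -14.15 kPa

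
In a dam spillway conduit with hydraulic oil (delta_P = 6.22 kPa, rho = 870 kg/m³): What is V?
Formula: V = \sqrt{\frac{2 \Delta P}{\rho}}
V = √(2·(6.22·1000)/870) = 3.781 m/s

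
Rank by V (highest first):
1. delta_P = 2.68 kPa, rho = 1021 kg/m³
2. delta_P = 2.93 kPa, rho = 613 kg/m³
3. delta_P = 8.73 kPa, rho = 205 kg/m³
Case 1: V = 2.291 m/s
Case 2: V = 3.092 m/s
Case 3: V = 9.229 m/s
Ranking (highest first): 3, 2, 1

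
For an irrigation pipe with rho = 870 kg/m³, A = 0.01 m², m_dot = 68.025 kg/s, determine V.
Formula: \dot{m} = \rho A V
Substituting knowns: 68.025 = 870·0.01·V
Solving for V: V = 68.025/(870·0.01) = 7.819 m/s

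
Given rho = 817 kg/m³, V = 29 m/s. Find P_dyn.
Formula: P_{dyn} = \frac{1}{2} \rho V^2
P_dyn = 0.5·817·29²/1000 = 343.5 kPa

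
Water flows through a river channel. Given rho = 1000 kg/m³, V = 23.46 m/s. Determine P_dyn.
Formula: P_{dyn} = \frac{1}{2} \rho V^2
P_dyn = 0.5·1000·23.46²/1000 = 275.2 kPa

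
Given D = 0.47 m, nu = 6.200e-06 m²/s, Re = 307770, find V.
Formula: Re = \frac{V D}{\nu}
Substituting knowns: 307770 = V·0.47/6.200e-06
Solving for V: V = 307770·6.200e-06/0.47 = 4.06 m/s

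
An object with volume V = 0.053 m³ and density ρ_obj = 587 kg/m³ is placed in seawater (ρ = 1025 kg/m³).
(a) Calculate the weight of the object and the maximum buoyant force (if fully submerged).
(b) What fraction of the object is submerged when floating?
(a) W=rho_obj*g*V=587*9.81*0.053=305.2 N; F_B(max)=rho*g*V=1025*9.81*0.053=532.9 N
(b) Floating fraction=rho_obj/rho=587/1025=0.573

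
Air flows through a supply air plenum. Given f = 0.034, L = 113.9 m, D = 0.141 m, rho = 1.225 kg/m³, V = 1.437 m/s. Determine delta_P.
Formula: \Delta P = f \frac{L}{D} \frac{\rho V^2}{2}
delta_P = 0.034·(113.9/0.141)·0.5·1.225·1.437²/1000 = 0.03474 kPa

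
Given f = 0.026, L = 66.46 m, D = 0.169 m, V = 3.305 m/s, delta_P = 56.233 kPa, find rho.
Formula: \Delta P = f \frac{L}{D} \frac{\rho V^2}{2}
Substituting knowns: 56.233 = 0.026·(66.46/0.169)·0.5·rho·3.305²/1000
Solving for rho: rho = (56.233·1000)/(0.026·(66.46/0.169)·0.5·3.305²) = 1007 kg/m³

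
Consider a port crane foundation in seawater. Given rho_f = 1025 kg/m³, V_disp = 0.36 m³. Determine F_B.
Formula: F_B = \rho_f g V_{disp}
F_B = 1025·9.81·0.36 = 3620 N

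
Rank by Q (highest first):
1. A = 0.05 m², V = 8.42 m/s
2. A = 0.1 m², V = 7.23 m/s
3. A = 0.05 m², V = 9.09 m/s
Case 1: Q = 421 L/s
Case 2: Q = 723 L/s
Case 3: Q = 454.5 L/s
Ranking (highest first): 2, 3, 1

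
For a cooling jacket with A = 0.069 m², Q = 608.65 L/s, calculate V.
Formula: Q = A V
Substituting knowns: 608.65 = 0.069·V·1000
Solving for V: V = (608.65/1000)/0.069 = 8.821 m/s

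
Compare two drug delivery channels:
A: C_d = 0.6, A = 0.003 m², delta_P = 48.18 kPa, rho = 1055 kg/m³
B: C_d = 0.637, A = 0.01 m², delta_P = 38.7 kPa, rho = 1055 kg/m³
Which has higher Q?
Q(A) = 17.2 L/s, Q(B) = 54.56 L/s. Answer: B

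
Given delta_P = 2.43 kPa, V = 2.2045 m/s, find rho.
Formula: V = \sqrt{\frac{2 \Delta P}{\rho}}
Substituting knowns: 2.2045 = √(2·(2.43·1000)/rho)
Solving for rho: rho = 2·(2.43·1000)/2.2045² = 1000 kg/m³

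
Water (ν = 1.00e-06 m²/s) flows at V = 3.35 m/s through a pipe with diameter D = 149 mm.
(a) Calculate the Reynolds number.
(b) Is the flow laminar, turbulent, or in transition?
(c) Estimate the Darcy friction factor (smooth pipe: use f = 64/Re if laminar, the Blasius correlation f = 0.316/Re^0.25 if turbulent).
(a) Re = V·D/ν = 3.35·0.149/1.00e-06 = 499150
(b) Flow regime: turbulent (Re > 4000)
(c) Friction factor: f = 0.316/Re^0.25 = 0.316/499150^0.25 = 0.01189 (Blasius is strictly valid for Re ≲ 1e5; used here as the smooth-pipe estimate the problem specifies)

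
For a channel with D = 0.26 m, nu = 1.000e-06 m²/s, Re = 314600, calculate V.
Formula: Re = \frac{V D}{\nu}
Substituting knowns: 314600 = V·0.26/1.000e-06
Solving for V: V = 314600·1.000e-06/0.26 = 1.21 m/s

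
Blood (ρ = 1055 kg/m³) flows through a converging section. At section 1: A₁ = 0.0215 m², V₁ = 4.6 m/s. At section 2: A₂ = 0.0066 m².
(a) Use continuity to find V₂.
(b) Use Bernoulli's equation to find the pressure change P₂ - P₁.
(a) Continuity: A₁V₁=A₂V₂ -> V₂=A₁V₁/A₂=0.0215*4.6/0.0066=14.98 m/s
(b) Bernoulli: P₂-P₁=0.5*rho*(V₁^2-V₂^2)/1000=0.5*1055*(4.6^2-14.98^2)/1000=-107.2 kPa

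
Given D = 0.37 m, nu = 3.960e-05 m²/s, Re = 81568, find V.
Formula: Re = \frac{V D}{\nu}
Substituting knowns: 81568 = V·0.37/3.960e-05
Solving for V: V = 81568·3.960e-05/0.37 = 8.73 m/s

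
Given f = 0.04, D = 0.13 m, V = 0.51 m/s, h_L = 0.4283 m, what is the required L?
Formula: h_L = f \frac{L}{D} \frac{V^2}{2g}
Substituting knowns: 0.4283 = 0.04·(L/0.13)·0.51²/(2·9.81)
Solving for L: L = 0.4283·2·9.81·0.13/(0.04·0.51²) = 105 m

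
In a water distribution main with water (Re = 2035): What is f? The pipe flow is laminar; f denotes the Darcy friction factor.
Formula: f = \frac{64}{Re}
f = 64/2035 = 0.03145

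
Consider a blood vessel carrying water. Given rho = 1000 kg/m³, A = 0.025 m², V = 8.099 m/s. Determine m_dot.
Formula: \dot{m} = \rho A V
m_dot = 1000·0.025·8.099 = 202.5 kg/s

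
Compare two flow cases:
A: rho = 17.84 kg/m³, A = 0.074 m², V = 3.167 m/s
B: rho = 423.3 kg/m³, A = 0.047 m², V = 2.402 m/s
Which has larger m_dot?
m_dot(A) = 4.181 kg/s, m_dot(B) = 47.79 kg/s. Answer: B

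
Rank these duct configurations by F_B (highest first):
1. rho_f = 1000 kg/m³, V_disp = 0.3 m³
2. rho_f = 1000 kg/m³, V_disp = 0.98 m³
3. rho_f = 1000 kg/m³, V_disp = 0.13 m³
Case 1: F_B = 2943 N
Case 2: F_B = 9614 N
Case 3: F_B = 1275 N
Ranking (highest first): 2, 1, 3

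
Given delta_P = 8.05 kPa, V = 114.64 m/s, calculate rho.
Formula: V = \sqrt{\frac{2 \Delta P}{\rho}}
Substituting knowns: 114.64 = √(2·(8.05·1000)/rho)
Solving for rho: rho = 2·(8.05·1000)/114.64² = 1.225 kg/m³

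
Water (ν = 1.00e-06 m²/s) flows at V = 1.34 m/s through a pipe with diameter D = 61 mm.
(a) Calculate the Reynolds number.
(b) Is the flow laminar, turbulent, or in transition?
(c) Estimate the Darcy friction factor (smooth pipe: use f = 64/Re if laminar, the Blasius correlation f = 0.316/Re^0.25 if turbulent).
(a) Re = V·D/ν = 1.34·0.061/1.00e-06 = 81740
(b) Flow regime: turbulent (Re > 4000)
(c) Friction factor: f = 0.316/Re^0.25 = 0.316/81740^0.25 = 0.01869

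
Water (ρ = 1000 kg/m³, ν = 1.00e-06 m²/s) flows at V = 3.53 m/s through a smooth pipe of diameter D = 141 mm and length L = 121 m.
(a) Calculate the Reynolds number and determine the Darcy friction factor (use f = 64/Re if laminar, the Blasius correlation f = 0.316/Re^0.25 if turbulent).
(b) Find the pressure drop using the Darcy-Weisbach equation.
(a) Re = V·D/ν = 3.53·0.141/1.00e-06 = 497730 → turbulent (Re > 4000); f = 0.316/Re^0.25 = 0.316/497730^0.25 = 0.011897 (Blasius is strictly valid for Re ≲ 1e5; used here as the smooth-pipe estimate the problem specifies)
(b) Darcy-Weisbach: ΔP = f·(L/D)·½ρV²/1000 = 0.011897·(121/0.141)·½·1000·3.53²/1000 = 63.61 kPa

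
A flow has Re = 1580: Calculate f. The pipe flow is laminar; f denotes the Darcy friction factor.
Formula: f = \frac{64}{Re}
f = 64/1580 = 0.04051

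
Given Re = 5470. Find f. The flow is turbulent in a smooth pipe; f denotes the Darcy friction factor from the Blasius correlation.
Formula: f = \frac{0.316}{Re^{0.25}}
f = 0.316/5470^0.25 = 0.03674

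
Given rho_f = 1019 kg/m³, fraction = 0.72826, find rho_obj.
Formula: f_{sub} = \frac{\rho_{obj}}{\rho_f}
Substituting knowns: 0.72826 = rho_obj/1019
Solving for rho_obj: rho_obj = 0.72826·1019 = 742.1 kg/m³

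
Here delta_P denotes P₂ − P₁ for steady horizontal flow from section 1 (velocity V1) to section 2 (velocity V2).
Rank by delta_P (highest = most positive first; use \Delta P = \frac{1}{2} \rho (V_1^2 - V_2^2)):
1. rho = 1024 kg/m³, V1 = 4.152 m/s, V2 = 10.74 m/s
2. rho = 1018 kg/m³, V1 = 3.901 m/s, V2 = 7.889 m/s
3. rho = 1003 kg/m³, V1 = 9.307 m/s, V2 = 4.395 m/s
Case 1: delta_P = -50.23 kPa
Case 2: delta_P = -23.93 kPa
Case 3: delta_P = 33.75 kPa
Ranking (highest first): 3, 2, 1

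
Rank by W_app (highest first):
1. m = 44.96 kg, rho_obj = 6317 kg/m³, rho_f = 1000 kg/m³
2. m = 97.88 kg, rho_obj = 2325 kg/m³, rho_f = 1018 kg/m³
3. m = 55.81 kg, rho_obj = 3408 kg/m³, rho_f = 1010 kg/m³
Case 1: W_app = 371.2 N
Case 2: W_app = 539.8 N
Case 3: W_app = 385.2 N
Ranking (highest first): 2, 3, 1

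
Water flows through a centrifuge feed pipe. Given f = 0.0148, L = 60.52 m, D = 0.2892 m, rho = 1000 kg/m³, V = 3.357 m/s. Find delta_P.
Formula: \Delta P = f \frac{L}{D} \frac{\rho V^2}{2}
delta_P = 0.0148·(60.52/0.2892)·0.5·1000·3.357²/1000 = 17.45 kPa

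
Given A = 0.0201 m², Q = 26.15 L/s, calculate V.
Formula: Q = A V
Substituting knowns: 26.15 = 0.0201·V·1000
Solving for V: V = (26.15/1000)/0.0201 = 1.301 m/s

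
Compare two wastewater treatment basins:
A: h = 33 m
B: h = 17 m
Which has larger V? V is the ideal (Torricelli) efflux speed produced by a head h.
V(A) = 25.45 m/s, V(B) = 18.26 m/s. Answer: A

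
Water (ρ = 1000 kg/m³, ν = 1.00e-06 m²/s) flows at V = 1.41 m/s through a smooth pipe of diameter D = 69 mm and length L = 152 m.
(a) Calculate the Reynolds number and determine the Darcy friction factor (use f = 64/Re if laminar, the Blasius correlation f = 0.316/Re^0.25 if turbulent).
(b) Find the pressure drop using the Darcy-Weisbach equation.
(a) Re = V·D/ν = 1.41·0.069/1.00e-06 = 97290 → turbulent (Re > 4000); f = 0.316/Re^0.25 = 0.316/97290^0.25 = 0.017892
(b) Darcy-Weisbach: ΔP = f·(L/D)·½ρV²/1000 = 0.017892·(152/0.069)·½·1000·1.41²/1000 = 39.18 kPa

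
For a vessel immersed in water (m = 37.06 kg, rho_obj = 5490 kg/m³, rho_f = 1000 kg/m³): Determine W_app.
Formula: W_{app} = mg\left(1 - \frac{\rho_f}{\rho_{obj}}\right)
W_app = 37.06·9.81·(1 − 1000/5490) = 297.3 N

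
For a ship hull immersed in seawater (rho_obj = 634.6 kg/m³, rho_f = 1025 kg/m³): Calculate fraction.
Formula: f_{sub} = \frac{\rho_{obj}}{\rho_f}
fraction = 634.6/1025 = 0.6191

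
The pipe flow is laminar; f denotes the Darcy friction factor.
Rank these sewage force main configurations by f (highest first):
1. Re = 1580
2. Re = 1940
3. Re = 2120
Case 1: f = 0.04051
Case 2: f = 0.03299
Case 3: f = 0.03019
Ranking (highest first): 1, 2, 3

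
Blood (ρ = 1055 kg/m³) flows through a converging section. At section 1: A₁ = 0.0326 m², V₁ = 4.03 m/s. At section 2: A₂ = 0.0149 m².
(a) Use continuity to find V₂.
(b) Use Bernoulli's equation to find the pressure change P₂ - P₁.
(a) Continuity: A₁V₁=A₂V₂ -> V₂=A₁V₁/A₂=0.0326*4.03/0.0149=8.82 m/s
(b) Bernoulli: P₂-P₁=0.5*rho*(V₁^2-V₂^2)/1000=0.5*1055*(4.03^2-8.82^2)/1000=-32.47 kPa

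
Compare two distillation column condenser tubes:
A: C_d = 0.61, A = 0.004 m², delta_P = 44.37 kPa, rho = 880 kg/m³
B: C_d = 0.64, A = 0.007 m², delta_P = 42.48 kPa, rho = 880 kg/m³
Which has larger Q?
Q(A) = 24.5 L/s, Q(B) = 44.02 L/s. Answer: B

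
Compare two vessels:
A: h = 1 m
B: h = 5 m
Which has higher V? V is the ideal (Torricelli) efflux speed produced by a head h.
V(A) = 4.429 m/s, V(B) = 9.905 m/s. Answer: B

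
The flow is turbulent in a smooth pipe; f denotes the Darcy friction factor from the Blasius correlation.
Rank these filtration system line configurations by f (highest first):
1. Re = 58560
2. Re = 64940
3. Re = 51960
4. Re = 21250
Case 1: f = 0.02031
Case 2: f = 0.0198
Case 3: f = 0.02093
Case 4: f = 0.02617
Ranking (highest first): 4, 3, 1, 2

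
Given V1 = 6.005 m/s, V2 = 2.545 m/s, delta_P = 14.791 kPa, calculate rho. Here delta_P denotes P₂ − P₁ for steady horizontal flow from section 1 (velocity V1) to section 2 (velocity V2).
Formula: \Delta P = \frac{1}{2} \rho (V_1^2 - V_2^2)
Substituting knowns: 14.791 = 0.5·rho·(6.005² − 2.545²)/1000
Solving for rho: rho = 2·(14.791·1000)/(6.005² − 2.545²) = 1000 kg/m³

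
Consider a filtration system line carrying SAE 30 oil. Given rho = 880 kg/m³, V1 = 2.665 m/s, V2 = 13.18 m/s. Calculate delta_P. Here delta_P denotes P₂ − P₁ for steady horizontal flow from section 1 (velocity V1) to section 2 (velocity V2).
Formula: \Delta P = \frac{1}{2} \rho (V_1^2 - V_2^2)
delta_P = 0.5·880·(2.665² − 13.18²)/1000 = -73.31 kPa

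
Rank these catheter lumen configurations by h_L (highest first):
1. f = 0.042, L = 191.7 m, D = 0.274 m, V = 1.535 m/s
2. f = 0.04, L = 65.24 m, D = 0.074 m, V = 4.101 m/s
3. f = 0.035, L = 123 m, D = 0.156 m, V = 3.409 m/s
Case 1: h_L = 3.529 m
Case 2: h_L = 30.23 m
Case 3: h_L = 16.35 m
Ranking (highest first): 2, 3, 1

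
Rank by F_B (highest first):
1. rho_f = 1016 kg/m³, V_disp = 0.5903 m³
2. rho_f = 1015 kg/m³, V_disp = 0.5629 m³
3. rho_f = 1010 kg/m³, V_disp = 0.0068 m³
Case 1: F_B = 5883 N
Case 2: F_B = 5605 N
Case 3: F_B = 67.38 N
Ranking (highest first): 1, 2, 3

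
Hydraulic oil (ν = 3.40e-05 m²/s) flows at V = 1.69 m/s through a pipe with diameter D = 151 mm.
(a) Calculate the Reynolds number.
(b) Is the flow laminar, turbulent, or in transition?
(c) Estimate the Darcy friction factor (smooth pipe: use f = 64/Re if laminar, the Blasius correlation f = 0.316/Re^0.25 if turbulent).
(a) Re = V·D/ν = 1.69·0.151/3.40e-05 = 7505.6
(b) Flow regime: turbulent (Re > 4000)
(c) Friction factor: f = 0.316/Re^0.25 = 0.316/7505.6^0.25 = 0.03395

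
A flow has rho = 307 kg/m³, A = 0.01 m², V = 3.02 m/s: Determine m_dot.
Formula: \dot{m} = \rho A V
m_dot = 307·0.01·3.02 = 9.271 kg/s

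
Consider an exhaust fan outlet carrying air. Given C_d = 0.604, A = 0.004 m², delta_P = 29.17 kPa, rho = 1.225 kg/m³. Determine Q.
Formula: Q = C_d A \sqrt{\frac{2 \Delta P}{\rho}}
Q = 0.604·0.004·√(2·(29.17·1000)/1.225)·1000 = 527.2 L/s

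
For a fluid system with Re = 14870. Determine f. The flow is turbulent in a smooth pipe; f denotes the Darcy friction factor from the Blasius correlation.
Formula: f = \frac{0.316}{Re^{0.25}}
f = 0.316/14870^0.25 = 0.02862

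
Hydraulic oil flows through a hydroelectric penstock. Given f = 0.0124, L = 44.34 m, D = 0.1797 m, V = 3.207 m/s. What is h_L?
Formula: h_L = f \frac{L}{D} \frac{V^2}{2g}
h_L = 0.0124·(44.34/0.1797)·3.207²/(2·9.81) = 1.604 m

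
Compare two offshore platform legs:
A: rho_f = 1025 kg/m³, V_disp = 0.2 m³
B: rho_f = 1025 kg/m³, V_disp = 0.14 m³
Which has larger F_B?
F_B(A) = 2011 N, F_B(B) = 1408 N. Answer: A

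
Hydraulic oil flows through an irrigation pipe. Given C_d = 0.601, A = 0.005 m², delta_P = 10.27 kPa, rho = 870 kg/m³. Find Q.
Formula: Q = C_d A \sqrt{\frac{2 \Delta P}{\rho}}
Q = 0.601·0.005·√(2·(10.27·1000)/870)·1000 = 14.6 L/s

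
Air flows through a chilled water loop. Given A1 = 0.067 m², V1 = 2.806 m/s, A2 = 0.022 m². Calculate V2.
Formula: V_2 = \frac{A_1 V_1}{A_2}
V2 = 0.067·2.806/0.022 = 8.546 m/s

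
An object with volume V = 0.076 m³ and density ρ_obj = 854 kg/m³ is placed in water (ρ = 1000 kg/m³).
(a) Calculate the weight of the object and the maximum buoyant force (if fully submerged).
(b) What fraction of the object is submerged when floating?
(a) W=rho_obj*g*V=854*9.81*0.076=636.7 N; F_B(max)=rho*g*V=1000*9.81*0.076=745.6 N
(b) Floating fraction=rho_obj/rho=854/1000=0.854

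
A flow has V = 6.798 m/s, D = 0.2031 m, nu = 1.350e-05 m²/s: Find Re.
Formula: Re = \frac{V D}{\nu}
Re = 6.798·0.2031/1.350e-05 = 102272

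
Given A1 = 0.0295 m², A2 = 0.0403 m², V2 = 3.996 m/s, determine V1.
Formula: V_2 = \frac{A_1 V_1}{A_2}
Substituting knowns: 3.996 = 0.0295·V1/0.0403
Solving for V1: V1 = 3.996·0.0403/0.0295 = 5.459 m/s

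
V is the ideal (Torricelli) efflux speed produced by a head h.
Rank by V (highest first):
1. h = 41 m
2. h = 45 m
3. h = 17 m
Case 1: V = 28.36 m/s
Case 2: V = 29.71 m/s
Case 3: V = 18.26 m/s
Ranking (highest first): 2, 1, 3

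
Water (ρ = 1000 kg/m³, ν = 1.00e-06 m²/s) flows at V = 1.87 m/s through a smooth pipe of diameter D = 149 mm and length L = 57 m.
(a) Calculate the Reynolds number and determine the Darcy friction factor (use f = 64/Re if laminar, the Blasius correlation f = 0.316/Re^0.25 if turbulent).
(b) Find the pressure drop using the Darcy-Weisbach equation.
(a) Re = V·D/ν = 1.87·0.149/1.00e-06 = 278630 → turbulent (Re > 4000); f = 0.316/Re^0.25 = 0.316/278630^0.25 = 0.013754 (Blasius is strictly valid for Re ≲ 1e5; used here as the smooth-pipe estimate the problem specifies)
(b) Darcy-Weisbach: ΔP = f·(L/D)·½ρV²/1000 = 0.013754·(57/0.149)·½·1000·1.87²/1000 = 9.2 kPa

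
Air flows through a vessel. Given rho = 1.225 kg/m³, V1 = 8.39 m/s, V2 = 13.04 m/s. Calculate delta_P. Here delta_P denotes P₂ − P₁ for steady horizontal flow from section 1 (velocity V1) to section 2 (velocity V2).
Formula: \Delta P = \frac{1}{2} \rho (V_1^2 - V_2^2)
delta_P = 0.5·1.225·(8.39² − 13.04²)/1000 = -0.06104 kPa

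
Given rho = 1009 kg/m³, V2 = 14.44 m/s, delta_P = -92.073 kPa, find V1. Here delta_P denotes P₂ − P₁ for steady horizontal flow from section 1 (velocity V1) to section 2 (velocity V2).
Formula: \Delta P = \frac{1}{2} \rho (V_1^2 - V_2^2)
Substituting knowns: -92.073 = 0.5·1009·(V1² − 14.44²)/1000
Solving for V1: V1 = √(14.44² + 2·(-92.073·1000)/1009) = 5.1 m/s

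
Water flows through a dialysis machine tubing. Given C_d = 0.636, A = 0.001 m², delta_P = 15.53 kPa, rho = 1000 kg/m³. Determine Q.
Formula: Q = C_d A \sqrt{\frac{2 \Delta P}{\rho}}
Q = 0.636·0.001·√(2·(15.53·1000)/1000)·1000 = 3.545 L/s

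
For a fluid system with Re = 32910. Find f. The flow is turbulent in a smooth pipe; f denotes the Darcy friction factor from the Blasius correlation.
Formula: f = \frac{0.316}{Re^{0.25}}
f = 0.316/32910^0.25 = 0.02346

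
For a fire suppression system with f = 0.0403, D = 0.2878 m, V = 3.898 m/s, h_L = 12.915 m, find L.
Formula: h_L = f \frac{L}{D} \frac{V^2}{2g}
Substituting knowns: 12.915 = 0.0403·(L/0.2878)·3.898²/(2·9.81)
Solving for L: L = 12.915·2·9.81·0.2878/(0.0403·3.898²) = 119.1 m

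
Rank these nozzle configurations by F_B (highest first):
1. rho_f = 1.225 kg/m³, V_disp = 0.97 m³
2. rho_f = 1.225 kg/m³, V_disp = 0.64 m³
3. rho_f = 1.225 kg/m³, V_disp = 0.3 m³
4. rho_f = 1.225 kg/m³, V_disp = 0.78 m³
Case 1: F_B = 11.66 N
Case 2: F_B = 7.691 N
Case 3: F_B = 3.605 N
Case 4: F_B = 9.373 N
Ranking (highest first): 1, 4, 2, 3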